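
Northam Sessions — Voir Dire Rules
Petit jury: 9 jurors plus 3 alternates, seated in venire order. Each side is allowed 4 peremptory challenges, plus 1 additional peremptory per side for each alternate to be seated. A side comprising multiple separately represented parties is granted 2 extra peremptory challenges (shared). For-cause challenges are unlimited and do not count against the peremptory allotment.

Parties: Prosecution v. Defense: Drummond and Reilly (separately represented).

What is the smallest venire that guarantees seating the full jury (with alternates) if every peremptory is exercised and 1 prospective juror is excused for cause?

29

Seats to fill: 9 + 3 alternates = 12.
Peremptories — Prosecution: 4 + 1×3 = 7; Defense: 4 + 1×3 + 2 = 9; total 16.
For-cause removals: 1.
Minimum venire: 12 + 16 + 1 = 29.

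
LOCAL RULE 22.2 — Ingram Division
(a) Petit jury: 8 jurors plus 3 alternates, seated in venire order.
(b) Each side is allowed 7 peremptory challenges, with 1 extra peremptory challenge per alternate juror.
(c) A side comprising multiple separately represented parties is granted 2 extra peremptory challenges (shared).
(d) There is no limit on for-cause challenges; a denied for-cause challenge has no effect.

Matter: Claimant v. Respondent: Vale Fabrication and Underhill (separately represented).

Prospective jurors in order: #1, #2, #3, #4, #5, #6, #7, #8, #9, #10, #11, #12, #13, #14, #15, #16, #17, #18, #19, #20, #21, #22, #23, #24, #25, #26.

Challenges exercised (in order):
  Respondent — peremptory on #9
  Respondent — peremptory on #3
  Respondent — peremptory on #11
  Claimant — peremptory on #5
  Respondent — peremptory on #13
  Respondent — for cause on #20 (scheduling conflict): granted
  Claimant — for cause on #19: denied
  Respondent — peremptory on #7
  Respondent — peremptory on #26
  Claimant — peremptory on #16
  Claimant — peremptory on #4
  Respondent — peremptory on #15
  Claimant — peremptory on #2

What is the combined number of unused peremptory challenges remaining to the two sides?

11

Claimant allotment: 7 base + 1 × 3 alternates = 10. Respondent allotment: 7 base + 1 × 3 alternates + 2 multi-party = 12.
Claimant peremptories used: #5, #16, #4, #2 — 4 (the for-cause on #19 doesn't count).
Respondent peremptories used: #9, #3, #11, #13, #7, #26, #15 — 7 (the for-cause on #20 doesn't count).
Remaining: (10 − 4) + (12 − 7) = 11.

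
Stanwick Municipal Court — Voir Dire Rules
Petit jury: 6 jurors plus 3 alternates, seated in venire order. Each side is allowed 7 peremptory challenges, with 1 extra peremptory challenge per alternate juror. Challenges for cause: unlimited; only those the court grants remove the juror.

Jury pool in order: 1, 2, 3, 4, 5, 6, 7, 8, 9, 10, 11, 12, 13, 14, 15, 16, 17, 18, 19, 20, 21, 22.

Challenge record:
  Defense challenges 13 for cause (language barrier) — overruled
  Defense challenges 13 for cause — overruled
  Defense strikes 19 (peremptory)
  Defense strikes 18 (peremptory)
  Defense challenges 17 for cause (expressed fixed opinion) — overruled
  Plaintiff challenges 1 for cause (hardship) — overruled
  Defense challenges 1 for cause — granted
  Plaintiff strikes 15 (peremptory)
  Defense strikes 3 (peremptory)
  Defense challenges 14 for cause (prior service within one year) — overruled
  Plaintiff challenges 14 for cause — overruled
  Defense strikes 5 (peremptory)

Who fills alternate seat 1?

Removed: #1, #3, #5, #15, #18, #19. (#13, #14, #17 stay — for-cause denied.)
Filling seats in venire order through position 7: #2, #4, #6, #7, #8, #9, #10.
So alternate 1 is #10.

10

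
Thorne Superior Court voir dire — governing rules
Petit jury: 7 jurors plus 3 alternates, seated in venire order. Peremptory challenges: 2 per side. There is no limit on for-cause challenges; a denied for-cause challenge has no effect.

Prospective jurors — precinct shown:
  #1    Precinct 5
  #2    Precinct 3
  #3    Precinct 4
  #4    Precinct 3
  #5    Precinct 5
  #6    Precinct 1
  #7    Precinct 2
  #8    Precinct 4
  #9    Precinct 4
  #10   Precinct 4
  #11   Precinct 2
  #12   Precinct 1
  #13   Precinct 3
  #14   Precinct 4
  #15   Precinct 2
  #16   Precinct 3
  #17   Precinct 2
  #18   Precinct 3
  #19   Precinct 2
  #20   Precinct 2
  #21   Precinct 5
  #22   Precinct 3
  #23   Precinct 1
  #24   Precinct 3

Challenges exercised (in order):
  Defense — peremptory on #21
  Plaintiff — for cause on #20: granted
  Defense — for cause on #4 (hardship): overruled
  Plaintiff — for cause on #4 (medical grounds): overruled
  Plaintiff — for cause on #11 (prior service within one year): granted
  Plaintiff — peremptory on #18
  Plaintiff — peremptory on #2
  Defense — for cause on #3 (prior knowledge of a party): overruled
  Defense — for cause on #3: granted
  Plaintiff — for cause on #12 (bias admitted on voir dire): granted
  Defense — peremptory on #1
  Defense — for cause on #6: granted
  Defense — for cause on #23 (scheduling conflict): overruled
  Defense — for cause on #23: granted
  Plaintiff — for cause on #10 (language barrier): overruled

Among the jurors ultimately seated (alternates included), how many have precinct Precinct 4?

Removed: #1, #2, #3, #6, #11, #12, #18, #20, #21, #23.
Seated (10 incl. alternates): #4, #5, #7, #8, #9, #10, #13, #14, #15, #16.
Of those, in Precinct 4: #8, #9, #10, #14 → 4.

4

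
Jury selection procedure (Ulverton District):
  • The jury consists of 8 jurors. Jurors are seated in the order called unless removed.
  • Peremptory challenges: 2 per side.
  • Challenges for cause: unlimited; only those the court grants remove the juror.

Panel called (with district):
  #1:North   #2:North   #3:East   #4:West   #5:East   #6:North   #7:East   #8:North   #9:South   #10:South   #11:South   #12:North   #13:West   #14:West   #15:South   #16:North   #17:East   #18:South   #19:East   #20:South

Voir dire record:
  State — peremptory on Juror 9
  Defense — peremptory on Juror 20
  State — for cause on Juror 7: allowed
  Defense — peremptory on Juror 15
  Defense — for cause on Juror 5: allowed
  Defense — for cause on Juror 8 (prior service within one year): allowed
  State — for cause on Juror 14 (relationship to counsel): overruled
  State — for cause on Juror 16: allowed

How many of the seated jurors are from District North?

Removed: #5, #7, #8, #9, #15, #16, #20.
Seated jurors 1–8: #1, #2, #3, #4, #6, #10, #11, #12.
Of those, in District North: #1, #2, #6, #12 → 4.

4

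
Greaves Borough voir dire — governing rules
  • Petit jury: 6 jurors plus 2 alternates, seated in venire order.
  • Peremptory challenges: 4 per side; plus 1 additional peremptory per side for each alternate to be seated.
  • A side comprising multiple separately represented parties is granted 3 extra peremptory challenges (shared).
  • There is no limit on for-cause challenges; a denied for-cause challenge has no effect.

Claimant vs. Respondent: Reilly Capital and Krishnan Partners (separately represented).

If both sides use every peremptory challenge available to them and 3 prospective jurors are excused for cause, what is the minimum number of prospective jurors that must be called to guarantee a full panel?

26

Seats to fill: 6 + 2 alternates = 8.
Peremptories — Claimant: 4 + 1×2 = 6; Respondent: 4 + 1×2 + 3 = 9; total 15.
For-cause removals: 3.
Minimum venire: 8 + 15 + 3 = 26.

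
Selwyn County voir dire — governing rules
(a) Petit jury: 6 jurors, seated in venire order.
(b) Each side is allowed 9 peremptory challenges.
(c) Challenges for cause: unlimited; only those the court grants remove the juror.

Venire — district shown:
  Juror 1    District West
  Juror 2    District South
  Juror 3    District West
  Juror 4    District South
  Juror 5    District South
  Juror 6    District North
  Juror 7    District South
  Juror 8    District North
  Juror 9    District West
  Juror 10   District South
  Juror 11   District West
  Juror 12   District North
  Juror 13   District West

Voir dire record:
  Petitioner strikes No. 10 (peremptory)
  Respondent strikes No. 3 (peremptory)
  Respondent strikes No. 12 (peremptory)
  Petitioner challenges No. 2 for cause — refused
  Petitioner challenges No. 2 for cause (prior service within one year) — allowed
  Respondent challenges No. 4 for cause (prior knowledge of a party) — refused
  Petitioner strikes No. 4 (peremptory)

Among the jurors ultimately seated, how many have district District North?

2

Removed: #2, #3, #4, #10, #12.
Seated jurors 1–6: #1, #5, #6, #7, #8, #9.
Of those, in District North: #6, #8 → 2.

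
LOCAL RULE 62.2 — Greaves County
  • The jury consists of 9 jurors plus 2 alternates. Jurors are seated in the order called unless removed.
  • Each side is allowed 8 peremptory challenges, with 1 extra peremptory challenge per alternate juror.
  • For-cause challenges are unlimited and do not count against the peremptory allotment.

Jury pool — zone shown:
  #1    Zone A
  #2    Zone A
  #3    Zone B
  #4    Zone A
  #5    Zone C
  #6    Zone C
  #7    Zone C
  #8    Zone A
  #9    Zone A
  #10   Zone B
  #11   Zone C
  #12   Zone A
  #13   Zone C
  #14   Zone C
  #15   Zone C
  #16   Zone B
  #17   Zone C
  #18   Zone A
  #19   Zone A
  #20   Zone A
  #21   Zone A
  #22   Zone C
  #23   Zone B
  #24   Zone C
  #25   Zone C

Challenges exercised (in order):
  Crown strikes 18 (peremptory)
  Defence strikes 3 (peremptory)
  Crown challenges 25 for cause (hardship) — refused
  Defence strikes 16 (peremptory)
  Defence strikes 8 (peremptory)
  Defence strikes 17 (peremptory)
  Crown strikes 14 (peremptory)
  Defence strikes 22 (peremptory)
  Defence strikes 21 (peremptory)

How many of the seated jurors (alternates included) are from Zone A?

Removed: #3, #8, #14, #16, #17, #18, #21, #22.
Seated (11 incl. alternates): #1, #2, #4, #5, #6, #7, #9, #10, #11, #12, #13.
Of those, in Zone A: #1, #2, #4, #9, #12 → 5.

5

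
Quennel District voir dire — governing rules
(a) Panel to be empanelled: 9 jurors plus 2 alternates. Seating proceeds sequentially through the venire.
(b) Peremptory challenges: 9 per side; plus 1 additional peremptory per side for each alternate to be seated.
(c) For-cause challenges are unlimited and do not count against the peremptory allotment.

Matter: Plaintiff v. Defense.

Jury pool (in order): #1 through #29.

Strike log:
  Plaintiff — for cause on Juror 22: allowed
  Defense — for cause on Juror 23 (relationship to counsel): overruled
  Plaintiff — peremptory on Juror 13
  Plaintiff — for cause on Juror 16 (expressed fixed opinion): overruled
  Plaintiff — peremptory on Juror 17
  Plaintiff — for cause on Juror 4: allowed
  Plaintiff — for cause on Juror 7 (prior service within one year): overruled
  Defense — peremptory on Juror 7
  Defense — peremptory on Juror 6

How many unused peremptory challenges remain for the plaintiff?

9

Plaintiff allotment: 9 base + 1 × 2 alternates = 11.
Plaintiff peremptories used: #13, #17 — 2 (for-cause on #22, #16, #4, #7 don't count).
Remaining: 11 − 2 = 9.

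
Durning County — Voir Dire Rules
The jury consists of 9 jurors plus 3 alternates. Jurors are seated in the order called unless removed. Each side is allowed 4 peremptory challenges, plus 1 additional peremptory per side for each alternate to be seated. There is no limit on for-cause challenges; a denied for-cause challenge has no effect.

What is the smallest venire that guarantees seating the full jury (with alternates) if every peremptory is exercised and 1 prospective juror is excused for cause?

27

Seats to fill: 9 + 3 alternates = 12.
Peremptories: 4 + 1×3 = 7 per side × 2 sides = 14.
For-cause removals: 1.
Minimum venire: 12 + 14 + 1 = 27.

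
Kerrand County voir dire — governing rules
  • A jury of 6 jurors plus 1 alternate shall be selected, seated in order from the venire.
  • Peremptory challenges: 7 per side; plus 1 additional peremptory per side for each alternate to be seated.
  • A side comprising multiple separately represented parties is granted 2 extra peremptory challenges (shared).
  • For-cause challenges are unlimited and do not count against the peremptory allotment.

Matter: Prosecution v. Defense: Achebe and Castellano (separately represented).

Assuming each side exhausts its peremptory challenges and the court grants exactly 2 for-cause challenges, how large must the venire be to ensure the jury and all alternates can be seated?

27

Seats to fill: 6 + 1 alternates = 7.
Peremptories — Prosecution: 7 + 1×1 = 8; Defense: 7 + 1×1 + 2 = 10; total 18.
For-cause removals: 2.
Minimum venire: 7 + 18 + 2 = 27.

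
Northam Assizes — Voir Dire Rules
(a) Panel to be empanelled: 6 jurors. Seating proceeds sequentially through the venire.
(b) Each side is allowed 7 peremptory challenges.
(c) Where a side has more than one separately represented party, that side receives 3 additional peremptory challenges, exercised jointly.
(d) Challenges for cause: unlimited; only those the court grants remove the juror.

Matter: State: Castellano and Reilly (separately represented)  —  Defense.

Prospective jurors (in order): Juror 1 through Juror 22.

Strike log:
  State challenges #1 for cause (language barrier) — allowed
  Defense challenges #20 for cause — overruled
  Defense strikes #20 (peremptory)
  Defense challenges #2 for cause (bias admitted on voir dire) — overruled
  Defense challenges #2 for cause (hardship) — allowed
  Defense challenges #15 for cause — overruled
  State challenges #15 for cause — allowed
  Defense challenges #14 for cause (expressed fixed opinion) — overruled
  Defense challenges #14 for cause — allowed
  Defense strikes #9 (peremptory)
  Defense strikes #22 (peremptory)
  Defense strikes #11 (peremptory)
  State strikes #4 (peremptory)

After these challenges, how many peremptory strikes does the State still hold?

9

State allotment: 7 base + 3 multi-party = 10.
State peremptories used: #4 — 1 (for-cause on #1, #15 don't count).
Remaining: 10 − 1 = 9.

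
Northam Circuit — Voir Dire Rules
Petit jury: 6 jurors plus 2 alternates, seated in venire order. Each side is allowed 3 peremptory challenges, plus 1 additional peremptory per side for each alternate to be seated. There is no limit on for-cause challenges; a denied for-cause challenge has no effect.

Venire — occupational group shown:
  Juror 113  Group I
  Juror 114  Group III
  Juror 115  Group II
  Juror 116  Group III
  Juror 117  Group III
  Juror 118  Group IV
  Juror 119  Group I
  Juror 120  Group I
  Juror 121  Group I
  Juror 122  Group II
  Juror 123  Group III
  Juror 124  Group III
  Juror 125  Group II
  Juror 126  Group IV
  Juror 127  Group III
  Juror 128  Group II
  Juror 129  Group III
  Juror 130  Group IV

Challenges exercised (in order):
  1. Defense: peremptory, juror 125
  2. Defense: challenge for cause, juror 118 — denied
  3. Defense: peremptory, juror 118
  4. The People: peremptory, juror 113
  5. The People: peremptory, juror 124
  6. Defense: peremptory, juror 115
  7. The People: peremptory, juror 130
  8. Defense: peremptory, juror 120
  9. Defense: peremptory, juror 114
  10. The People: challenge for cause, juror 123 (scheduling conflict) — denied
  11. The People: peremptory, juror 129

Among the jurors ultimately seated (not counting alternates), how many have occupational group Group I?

Removed: #113, #114, #115, #118, #120, #124, #125, #129, #130.
Seated jurors 1–6: #116, #117, #119, #121, #122, #123 (alternates #126, #127 not counted).
Of those, in Group I: #119, #121 → 2.

2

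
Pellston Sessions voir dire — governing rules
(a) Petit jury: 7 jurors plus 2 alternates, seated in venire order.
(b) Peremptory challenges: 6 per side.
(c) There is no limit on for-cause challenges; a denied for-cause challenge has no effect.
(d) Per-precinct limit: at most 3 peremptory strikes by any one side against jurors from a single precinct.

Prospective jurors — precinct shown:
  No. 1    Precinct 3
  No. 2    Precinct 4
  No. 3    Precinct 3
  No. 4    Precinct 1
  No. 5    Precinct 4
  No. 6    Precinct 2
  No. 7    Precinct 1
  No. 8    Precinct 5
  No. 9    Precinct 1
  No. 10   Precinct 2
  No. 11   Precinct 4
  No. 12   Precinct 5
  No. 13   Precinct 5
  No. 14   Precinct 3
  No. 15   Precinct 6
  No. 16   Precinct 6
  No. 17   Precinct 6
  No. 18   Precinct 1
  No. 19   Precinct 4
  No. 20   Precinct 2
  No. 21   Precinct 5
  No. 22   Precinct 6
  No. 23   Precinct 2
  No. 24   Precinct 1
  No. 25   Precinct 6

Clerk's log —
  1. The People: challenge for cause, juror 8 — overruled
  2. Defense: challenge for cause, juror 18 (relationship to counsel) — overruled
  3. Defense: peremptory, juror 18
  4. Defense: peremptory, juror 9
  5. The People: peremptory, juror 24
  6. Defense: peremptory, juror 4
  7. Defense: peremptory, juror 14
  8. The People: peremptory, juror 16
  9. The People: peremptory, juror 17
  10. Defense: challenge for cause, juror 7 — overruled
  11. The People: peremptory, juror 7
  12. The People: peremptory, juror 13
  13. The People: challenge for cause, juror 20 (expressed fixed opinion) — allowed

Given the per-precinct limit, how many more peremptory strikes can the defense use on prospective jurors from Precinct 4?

Defense peremptories so far: #18, #9, #4, #14 — 4 of 6 used, 2 left overall.
Against Precinct 4: none yet — per-precinct cap 3 leaves 3.
Binding limit: min(2, 3) = 2.

2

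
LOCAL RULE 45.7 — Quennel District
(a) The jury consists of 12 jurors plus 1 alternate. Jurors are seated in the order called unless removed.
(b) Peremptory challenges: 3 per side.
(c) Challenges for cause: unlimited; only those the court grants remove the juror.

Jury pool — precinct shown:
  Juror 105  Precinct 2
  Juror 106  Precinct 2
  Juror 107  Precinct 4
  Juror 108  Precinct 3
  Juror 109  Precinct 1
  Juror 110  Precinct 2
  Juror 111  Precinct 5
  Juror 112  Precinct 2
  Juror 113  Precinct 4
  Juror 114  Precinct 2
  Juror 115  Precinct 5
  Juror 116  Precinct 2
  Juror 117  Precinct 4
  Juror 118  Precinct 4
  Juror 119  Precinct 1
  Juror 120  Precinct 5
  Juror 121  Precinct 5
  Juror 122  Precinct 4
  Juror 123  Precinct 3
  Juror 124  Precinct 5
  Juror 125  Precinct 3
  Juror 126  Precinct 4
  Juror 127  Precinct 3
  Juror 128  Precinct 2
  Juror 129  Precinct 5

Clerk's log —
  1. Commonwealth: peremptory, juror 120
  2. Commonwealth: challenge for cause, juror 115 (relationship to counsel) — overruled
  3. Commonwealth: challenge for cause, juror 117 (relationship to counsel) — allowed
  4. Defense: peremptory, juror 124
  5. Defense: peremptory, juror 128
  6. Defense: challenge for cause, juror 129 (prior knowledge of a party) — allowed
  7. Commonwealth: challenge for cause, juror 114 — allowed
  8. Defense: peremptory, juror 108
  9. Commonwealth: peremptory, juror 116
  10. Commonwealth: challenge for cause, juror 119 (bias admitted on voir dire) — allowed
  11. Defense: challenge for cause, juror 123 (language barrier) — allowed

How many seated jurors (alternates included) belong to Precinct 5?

3

Removed: #108, #114, #116, #117, #119, #120, #123, #124, #128, #129.
Seated (13 incl. alternates): #105, #106, #107, #109, #110, #111, #112, #113, #115, #118, #121, #122, #125.
Of those, in Precinct 5: #111, #115, #121 → 3.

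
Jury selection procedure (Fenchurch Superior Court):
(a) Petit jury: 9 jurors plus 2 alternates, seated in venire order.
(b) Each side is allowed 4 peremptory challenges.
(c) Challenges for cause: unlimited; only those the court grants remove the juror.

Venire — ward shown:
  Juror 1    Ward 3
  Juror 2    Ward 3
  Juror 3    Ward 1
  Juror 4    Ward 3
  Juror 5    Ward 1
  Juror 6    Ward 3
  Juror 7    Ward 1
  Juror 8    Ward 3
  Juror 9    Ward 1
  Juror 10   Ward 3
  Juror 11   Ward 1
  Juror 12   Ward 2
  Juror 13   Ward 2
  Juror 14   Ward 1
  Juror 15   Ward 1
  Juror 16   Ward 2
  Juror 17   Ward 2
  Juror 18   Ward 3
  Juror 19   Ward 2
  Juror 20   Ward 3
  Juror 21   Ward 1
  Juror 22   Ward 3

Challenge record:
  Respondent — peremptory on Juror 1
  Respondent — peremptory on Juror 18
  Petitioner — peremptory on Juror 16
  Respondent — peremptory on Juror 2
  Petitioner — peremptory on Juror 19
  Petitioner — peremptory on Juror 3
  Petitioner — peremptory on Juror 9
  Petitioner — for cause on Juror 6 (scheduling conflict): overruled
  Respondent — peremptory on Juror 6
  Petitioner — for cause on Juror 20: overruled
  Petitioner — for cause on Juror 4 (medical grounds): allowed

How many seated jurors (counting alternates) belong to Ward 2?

3

Removed: #1, #2, #3, #4, #6, #9, #16, #18, #19.
Seated (11 incl. alternates): #5, #7, #8, #10, #11, #12, #13, #14, #15, #17, #20.
Of those, in Ward 2: #12, #13, #17 → 3.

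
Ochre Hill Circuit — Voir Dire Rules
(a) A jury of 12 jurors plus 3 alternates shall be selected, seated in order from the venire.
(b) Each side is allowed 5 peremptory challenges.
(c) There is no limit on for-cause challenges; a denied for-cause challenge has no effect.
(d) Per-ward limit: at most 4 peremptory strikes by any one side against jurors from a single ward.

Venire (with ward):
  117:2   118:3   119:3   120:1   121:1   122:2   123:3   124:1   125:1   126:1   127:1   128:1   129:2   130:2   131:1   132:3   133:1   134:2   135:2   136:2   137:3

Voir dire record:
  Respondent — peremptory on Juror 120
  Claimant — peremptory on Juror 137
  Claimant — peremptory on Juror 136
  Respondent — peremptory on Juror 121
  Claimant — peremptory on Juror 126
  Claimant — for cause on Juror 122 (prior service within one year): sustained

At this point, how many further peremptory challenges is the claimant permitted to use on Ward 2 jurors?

Claimant peremptories so far: #137, #136, #126 — 3 of 5 used, 2 left overall.
Against Ward 2: #136 — 1 used; per-ward cap 4 leaves 3.
Binding limit: min(2, 3) = 2.

2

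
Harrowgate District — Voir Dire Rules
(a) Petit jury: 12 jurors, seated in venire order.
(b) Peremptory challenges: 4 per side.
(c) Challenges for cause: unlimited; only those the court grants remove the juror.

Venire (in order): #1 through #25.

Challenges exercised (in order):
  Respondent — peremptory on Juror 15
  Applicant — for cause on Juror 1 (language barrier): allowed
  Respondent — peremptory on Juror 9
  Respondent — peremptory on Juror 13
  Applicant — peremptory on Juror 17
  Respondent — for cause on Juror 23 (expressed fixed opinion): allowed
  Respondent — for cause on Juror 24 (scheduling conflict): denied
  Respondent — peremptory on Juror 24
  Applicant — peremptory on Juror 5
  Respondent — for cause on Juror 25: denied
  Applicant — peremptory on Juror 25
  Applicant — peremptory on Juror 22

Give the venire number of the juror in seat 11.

Removed: #1, #5, #9, #13, #15, #17, #22, #23, #24, #25.
Filling seats in venire order through position 11: #2, #3, #4, #6, #7, #8, #10, #11, #12, #14, #16.
So seat 11 is #16.

16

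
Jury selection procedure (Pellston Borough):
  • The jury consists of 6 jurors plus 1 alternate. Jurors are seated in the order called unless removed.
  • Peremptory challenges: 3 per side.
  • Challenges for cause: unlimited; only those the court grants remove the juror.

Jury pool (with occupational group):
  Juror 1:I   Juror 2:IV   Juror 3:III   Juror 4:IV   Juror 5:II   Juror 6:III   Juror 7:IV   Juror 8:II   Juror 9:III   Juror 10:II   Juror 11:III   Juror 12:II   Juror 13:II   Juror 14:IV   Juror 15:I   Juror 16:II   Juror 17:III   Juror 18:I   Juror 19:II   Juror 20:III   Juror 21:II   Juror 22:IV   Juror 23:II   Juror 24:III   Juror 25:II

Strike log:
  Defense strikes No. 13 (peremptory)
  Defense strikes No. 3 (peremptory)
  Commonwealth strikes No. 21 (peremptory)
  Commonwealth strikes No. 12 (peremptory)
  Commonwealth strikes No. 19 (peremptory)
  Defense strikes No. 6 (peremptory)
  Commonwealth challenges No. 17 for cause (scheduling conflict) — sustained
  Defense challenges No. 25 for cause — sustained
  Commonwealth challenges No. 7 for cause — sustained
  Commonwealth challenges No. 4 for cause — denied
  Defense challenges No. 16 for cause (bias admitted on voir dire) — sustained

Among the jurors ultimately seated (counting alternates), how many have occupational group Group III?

Removed: #3, #6, #7, #12, #13, #16, #17, #19, #21, #25.
Seated (7 incl. alternates): #1, #2, #4, #5, #8, #9, #10.
Of those, in Group III: #9 → 1.

1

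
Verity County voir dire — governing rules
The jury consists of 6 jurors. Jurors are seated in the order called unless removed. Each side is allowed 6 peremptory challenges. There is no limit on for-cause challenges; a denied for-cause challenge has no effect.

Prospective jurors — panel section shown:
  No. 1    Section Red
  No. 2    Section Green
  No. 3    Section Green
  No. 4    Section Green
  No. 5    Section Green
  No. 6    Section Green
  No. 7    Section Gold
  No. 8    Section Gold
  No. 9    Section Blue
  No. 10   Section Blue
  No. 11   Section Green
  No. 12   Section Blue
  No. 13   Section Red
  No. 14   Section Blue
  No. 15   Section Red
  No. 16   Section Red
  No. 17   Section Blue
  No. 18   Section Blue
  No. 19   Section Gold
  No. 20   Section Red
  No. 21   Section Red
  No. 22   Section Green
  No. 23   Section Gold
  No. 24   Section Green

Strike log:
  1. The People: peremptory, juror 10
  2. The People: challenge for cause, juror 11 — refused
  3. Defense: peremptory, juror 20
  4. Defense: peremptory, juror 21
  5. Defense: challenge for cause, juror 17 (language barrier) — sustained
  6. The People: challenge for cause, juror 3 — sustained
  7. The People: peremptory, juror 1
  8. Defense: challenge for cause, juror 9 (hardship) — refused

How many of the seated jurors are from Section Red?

0

Removed: #1, #3, #10, #17, #20, #21.
Seated jurors 1–6: #2, #4, #5, #6, #7, #8.
None of those are in Section Red → 0.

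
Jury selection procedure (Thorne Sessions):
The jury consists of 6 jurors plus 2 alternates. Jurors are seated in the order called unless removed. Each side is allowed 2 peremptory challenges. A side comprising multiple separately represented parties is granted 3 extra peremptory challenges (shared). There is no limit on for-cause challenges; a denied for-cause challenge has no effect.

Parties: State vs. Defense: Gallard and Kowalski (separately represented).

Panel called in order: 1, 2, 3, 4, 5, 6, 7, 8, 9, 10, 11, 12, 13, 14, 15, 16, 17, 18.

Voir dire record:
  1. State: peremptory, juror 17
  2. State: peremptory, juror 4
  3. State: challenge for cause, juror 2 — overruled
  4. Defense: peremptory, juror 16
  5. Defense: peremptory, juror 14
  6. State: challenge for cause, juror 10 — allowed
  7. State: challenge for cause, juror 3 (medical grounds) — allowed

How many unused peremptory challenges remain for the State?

0

State allotment: 2.
State peremptories used: #17, #4 — 2 (for-cause on #2, #10, #3 don't count).
Remaining: 2 − 2 = 0.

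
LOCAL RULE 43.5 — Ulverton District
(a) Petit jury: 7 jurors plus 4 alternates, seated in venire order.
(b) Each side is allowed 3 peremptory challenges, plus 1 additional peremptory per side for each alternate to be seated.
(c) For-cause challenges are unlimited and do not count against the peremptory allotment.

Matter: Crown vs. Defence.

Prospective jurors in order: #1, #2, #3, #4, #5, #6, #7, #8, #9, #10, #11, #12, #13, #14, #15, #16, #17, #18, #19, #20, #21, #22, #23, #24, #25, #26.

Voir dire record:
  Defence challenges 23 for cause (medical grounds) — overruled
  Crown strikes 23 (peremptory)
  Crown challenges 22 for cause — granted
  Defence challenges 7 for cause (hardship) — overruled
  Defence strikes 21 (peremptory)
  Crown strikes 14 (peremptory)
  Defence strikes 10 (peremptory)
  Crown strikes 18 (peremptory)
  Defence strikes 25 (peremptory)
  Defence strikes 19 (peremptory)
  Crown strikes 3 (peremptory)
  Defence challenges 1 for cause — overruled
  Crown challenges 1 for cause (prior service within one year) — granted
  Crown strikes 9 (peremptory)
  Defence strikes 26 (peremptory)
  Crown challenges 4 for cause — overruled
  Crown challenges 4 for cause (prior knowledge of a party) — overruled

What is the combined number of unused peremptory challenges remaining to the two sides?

Crown allotment: 3 base + 1 × 4 alternates = 7. Defence allotment: 3 base + 1 × 4 alternates = 7.
Crown peremptories used: #23, #14, #18, #3, #9 — 5 (for-cause on #22, #1, #4, #4 don't count).
Defence peremptories used: #21, #10, #25, #19, #26 — 5 (for-cause on #23, #7, #1 don't count).
Remaining: (7 − 5) + (7 − 5) = 4.

4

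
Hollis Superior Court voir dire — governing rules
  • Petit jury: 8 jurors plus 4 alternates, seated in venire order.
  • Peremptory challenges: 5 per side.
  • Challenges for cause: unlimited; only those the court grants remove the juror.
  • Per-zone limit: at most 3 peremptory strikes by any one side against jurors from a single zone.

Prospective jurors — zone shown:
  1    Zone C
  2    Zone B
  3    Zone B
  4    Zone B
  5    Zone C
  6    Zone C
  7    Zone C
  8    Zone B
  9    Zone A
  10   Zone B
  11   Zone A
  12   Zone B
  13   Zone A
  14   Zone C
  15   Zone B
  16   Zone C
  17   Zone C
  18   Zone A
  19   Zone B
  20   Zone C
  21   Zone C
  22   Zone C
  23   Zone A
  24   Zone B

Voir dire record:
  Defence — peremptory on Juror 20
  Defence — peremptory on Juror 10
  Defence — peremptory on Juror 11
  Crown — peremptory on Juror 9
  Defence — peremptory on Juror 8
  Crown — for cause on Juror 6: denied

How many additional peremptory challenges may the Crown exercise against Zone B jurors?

Crown peremptories so far: #9 — 1 of 5 used, 4 left overall.
Against Zone B: none yet — per-zone cap 3 leaves 3.
Binding limit: min(4, 3) = 3.

3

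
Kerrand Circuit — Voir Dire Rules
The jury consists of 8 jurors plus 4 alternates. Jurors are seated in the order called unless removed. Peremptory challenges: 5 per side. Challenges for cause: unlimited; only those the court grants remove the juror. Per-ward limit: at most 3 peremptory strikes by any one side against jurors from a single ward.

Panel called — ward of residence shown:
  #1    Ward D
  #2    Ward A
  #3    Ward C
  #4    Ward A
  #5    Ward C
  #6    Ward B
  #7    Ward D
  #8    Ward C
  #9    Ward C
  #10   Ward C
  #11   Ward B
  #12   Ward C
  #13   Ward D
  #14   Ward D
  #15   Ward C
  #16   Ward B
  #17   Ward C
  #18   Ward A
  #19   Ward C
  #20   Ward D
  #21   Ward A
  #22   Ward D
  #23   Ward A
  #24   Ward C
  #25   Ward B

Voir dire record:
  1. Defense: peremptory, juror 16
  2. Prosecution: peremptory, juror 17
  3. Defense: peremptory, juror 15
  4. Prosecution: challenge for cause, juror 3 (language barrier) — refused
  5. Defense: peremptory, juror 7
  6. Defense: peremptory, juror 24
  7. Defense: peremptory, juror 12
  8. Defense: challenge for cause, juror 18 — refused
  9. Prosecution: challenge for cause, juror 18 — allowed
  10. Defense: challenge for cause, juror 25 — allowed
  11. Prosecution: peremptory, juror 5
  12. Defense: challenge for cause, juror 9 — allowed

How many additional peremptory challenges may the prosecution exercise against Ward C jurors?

Prosecution peremptories so far: #17, #5 — 2 of 5 used, 3 left overall.
Against Ward C: #17, #5 — 2 used; per-ward cap 3 leaves 1.
Binding limit: min(3, 1) = 1.

1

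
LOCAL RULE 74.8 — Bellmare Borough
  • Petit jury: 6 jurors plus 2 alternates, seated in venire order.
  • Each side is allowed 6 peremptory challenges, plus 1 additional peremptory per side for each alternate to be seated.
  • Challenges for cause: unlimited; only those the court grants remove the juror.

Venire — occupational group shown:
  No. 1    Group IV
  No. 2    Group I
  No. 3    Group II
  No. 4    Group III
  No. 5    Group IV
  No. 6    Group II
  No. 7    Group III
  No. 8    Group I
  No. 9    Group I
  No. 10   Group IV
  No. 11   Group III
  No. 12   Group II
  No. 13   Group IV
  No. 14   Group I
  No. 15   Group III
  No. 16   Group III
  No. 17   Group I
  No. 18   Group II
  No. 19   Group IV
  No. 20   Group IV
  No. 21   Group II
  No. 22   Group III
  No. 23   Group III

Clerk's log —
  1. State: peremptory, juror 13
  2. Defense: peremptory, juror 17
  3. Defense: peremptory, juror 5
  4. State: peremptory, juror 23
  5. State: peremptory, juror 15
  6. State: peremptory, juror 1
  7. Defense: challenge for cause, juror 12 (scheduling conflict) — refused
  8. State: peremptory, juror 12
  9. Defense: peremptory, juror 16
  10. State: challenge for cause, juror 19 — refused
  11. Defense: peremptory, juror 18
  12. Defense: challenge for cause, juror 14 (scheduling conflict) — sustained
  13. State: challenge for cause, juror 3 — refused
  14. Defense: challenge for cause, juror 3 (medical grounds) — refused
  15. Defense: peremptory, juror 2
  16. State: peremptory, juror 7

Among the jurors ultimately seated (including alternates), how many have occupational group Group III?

Removed: #1, #2, #5, #7, #12, #13, #14, #15, #16, #17, #18, #23.
Seated (8 incl. alternates): #3, #4, #6, #8, #9, #10, #11, #19.
Of those, in Group III: #4, #11 → 2.

2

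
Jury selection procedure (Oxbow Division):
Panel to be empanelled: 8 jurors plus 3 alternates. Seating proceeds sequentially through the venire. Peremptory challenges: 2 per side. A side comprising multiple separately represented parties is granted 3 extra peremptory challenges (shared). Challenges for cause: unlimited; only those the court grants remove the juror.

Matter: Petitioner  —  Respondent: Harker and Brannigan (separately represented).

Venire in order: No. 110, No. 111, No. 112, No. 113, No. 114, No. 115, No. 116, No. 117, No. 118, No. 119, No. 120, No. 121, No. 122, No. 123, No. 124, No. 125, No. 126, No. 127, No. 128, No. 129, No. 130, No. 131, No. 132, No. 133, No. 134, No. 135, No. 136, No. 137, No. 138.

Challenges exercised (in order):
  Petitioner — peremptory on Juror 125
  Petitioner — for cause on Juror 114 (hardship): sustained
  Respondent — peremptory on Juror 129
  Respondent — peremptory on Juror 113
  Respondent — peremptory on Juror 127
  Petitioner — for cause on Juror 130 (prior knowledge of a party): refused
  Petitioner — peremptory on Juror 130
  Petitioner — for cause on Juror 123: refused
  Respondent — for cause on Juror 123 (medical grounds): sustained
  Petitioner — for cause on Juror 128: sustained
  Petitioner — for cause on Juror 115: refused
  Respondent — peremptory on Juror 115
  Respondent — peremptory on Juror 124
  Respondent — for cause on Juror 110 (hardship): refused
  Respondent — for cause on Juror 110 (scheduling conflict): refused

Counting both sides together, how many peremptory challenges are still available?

Petitioner allotment: 2. Respondent allotment: 2 base + 3 multi-party = 5.
Petitioner peremptories used: #125, #130 — 2 (for-cause on #114, #130, #123, #128, #115 don't count).
Respondent peremptories used: #129, #113, #127, #115, #124 — 5 (for-cause on #123, #110, #110 don't count).
Remaining: (2 − 2) + (5 − 5) = 0.

0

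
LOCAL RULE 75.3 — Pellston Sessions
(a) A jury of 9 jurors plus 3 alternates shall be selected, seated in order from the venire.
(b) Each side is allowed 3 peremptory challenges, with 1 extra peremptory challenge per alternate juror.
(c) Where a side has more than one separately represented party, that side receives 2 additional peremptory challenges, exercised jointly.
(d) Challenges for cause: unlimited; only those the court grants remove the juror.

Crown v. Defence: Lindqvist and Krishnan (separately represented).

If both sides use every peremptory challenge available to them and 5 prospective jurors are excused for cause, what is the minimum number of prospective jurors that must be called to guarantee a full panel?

31

Seats to fill: 9 + 3 alternates = 12.
Peremptories — Crown: 3 + 1×3 = 6; Defence: 3 + 1×3 + 2 = 8; total 14.
For-cause removals: 5.
Minimum venire: 12 + 14 + 5 = 31.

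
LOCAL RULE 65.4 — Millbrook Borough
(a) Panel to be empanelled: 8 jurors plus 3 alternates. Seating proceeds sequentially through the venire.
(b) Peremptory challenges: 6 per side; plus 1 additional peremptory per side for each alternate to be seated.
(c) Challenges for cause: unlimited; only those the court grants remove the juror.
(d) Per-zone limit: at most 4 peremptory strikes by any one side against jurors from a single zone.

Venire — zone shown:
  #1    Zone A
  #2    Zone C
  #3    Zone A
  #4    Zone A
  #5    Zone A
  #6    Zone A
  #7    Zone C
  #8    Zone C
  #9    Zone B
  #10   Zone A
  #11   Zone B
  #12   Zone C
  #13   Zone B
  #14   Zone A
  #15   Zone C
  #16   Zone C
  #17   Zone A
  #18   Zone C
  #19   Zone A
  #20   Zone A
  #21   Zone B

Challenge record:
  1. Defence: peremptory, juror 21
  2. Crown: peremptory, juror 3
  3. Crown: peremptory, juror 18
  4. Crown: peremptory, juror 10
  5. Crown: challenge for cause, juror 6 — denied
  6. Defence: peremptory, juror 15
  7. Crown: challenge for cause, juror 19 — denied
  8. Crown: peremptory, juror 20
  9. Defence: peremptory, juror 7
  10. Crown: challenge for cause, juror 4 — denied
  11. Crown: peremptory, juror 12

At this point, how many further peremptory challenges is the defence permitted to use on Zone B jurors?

3

Defence peremptories so far: #21, #15, #7 — 3 of 9 used, 6 left overall.
Against Zone B: #21 — 1 used; per-zone cap 4 leaves 3.
Binding limit: min(6, 3) = 3.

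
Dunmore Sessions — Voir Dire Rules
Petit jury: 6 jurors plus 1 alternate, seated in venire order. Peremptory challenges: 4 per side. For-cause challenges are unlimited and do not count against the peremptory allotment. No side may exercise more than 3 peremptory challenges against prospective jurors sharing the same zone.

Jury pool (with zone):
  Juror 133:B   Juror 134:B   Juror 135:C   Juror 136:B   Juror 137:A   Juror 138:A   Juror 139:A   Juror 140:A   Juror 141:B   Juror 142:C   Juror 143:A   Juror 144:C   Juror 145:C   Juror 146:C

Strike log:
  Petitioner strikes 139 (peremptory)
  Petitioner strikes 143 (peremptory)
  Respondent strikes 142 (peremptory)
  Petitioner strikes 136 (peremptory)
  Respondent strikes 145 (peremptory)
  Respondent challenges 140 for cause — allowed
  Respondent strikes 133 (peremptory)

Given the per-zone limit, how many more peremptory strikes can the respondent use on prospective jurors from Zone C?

Respondent peremptories so far: #142, #145, #133 — 3 of 4 used, 1 left overall.
Against Zone C: #142, #145 — 2 used; per-zone cap 3 leaves 1.
Binding limit: min(1, 1) = 1.

1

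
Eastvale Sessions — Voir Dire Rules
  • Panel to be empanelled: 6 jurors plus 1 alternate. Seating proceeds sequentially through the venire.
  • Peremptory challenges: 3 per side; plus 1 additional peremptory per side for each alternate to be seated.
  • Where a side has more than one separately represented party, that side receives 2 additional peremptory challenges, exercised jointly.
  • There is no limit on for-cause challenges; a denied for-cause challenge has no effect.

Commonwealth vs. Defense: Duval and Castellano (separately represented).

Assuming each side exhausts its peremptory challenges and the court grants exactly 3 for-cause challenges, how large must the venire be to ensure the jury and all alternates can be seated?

Seats to fill: 6 + 1 alternates = 7.
Peremptories — Commonwealth: 3 + 1×1 = 4; Defense: 3 + 1×1 + 2 = 6; total 10.
For-cause removals: 3.
Minimum venire: 7 + 10 + 3 = 20.

20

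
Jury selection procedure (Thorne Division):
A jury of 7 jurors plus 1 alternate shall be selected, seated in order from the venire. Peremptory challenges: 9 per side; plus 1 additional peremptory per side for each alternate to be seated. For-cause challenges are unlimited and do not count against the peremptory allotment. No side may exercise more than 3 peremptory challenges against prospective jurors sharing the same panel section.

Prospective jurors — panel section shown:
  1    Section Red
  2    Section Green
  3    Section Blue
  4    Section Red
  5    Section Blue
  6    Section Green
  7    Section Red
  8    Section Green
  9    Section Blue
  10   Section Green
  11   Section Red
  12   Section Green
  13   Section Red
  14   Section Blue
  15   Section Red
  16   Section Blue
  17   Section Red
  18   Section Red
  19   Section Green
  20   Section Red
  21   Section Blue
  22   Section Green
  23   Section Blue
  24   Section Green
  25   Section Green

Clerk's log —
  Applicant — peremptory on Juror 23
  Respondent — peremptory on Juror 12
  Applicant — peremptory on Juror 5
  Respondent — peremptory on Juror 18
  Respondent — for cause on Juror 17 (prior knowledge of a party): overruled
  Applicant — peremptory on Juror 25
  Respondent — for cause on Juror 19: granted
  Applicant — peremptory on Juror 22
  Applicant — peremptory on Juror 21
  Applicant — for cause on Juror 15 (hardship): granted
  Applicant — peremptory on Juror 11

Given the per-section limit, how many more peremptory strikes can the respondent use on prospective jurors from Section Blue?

Respondent peremptories so far: #12, #18 — 2 of 10 used, 8 left overall.
Against Section Blue: none yet — per-section cap 3 leaves 3.
Binding limit: min(8, 3) = 3.

3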